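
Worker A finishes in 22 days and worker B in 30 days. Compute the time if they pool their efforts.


Rate of A = 1/22 per day
Rate of B = 1/30 per day
Combined rate = 1/22 + 1/30 = 52/660 ≈ 0.0788 per day
Days = 1 / combined rate = 660/52
≈ 12.69 days

12.69 days


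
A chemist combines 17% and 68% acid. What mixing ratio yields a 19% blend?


Let x parts of 17% mix with y parts of 68%.
17x + 68y = 19(x + y)
17x + 68y = 19x + 19y
x(17 - 19) = y(19 - 68)
x/y = (68 - 19)/(19 - 17) = 49/2
Simplify: 49:2
= 49:2

49:2


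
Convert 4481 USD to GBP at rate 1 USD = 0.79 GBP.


Amount × rate = 4481 × 0.79
= 3539.99 GBP

3539.99 GBP


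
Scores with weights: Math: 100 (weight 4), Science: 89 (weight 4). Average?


Numerator = 100×4 + 89×4
= 400 + 356
= 756
Total weight = 8
Weighted avg = 756/8
= 94.50

94.50


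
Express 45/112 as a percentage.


Percentage = (part / whole) × 100
= (45 / 112) × 100
≈ 40.18%

40.18%


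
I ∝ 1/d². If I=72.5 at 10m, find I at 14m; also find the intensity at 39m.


I₁d₁² = I₂d₂²
I at 14m = 72.5 × (10/14)² = 72.5 × 100/196 = 7250/196 ≈ 36.9898
I at 39m = 72.5 × (10/39)² = 72.5 × 100/1521 = 7250/1521 ≈ 4.7666
= 36.9898 and 4.7666

36.9898 and 4.7666


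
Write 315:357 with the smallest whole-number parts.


GCD(315, 357) = 21
315/21 : 357/21
= 15:17

15:17


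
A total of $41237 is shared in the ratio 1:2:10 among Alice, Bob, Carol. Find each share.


Total parts = 1 + 2 + 10 = 13
Alice: 41237 × 1/13 = 3172.08
Bob: 41237 × 2/13 = 6344.15
Carol: 41237 × 10/13 = 31720.77
= Alice: $3172.08, Bob: $6344.15, Carol: $31720.77

Alice: $3172.08, Bob: $6344.15, Carol: $31720.77


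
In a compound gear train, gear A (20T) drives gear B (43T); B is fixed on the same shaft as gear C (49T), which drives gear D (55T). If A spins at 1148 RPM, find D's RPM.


Stage 1: RPM_B = RPM_A × t_A/t_B = 1148 × 20/43 = 22960/43 ≈ 533.95
B and C share a shaft → RPM_C = RPM_B
Stage 2: RPM_D = RPM_C × t_C/t_D = RPM_A × (t_A×t_C)/(t_B×t_D)
Overall ratio = (20×49)/(43×55) = 980/2365
RPM_D = 1148 × 980/2365 = 1125040/2365
≈ 475.70 RPM

475.70 RPM


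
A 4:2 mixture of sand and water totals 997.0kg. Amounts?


Total parts = 4 + 2 = 6
sand: 997.0 × 4/6 = 664.7kg
water: 997.0 × 2/6 = 332.3kg
= 664.7kg and 332.3kg

664.7kg and 332.3kg


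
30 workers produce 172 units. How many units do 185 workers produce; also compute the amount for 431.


Direct proportion: y/x = constant
k = 172/30 ≈ 5.7333
y at x=185: k × 185 = 172 × 185 / 30 = 31820/30 ≈ 1060.67
y at x=431: k × 431 = 172 × 431 / 30 = 74132/30 ≈ 2471.07
= 1060.67 and 2471.07

1060.67 and 2471.07


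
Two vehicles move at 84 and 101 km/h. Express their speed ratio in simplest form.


Ratio = 84:101
GCD = 1
Simplified = 84:101
Time ratio (same distance) = 101:84
Speed ratio = 84:101

84:101


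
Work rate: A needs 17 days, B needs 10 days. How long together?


Rate of A = 1/17 per day
Rate of B = 1/10 per day
Combined rate = 1/17 + 1/10 = 27/170 ≈ 0.1588 per day
Days = 1 / combined rate = 170/27
≈ 6.30 days

6.30 days


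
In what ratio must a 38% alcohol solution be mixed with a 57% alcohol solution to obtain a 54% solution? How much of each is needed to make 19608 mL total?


Let x parts of 38% mix with y parts of 57%.
38x + 57y = 54(x + y)
38x + 57y = 54x + 54y
x(38 - 54) = y(54 - 57)
x/y = (57 - 54)/(54 - 38) = 3/16
Simplify: 3:16
Total parts = 19; one part = 19608/19 = 1032.00 mL
38% solution: 3×1032.00 = 3096.00 mL
57% solution: 16×1032.00 = 16512.00 mL
= ratio 3:16; 3096.00 mL and 16512.00 mL

ratio 3:16; 3096.00 mL and 16512.00 mL


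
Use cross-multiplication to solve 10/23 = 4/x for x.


Cross multiply: 10 × x = 23 × 4
10x = 92
x = 92 / 10
= 9.20

9.20


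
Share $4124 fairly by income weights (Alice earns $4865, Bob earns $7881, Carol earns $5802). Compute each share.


Total income = 4865 + 7881 + 5802 = $18548
Alice: $4124 × 4865/18548 = $1081.69
Bob: $4124 × 7881/18548 = $1752.28
Carol: $4124 × 5802/18548 = $1290.03
= Alice: $1081.69, Bob: $1752.28, Carol: $1290.03

Alice: $1081.69, Bob: $1752.28, Carol: $1290.03


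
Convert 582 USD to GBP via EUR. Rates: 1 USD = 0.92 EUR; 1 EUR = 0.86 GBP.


Step 1: 582 USD × 0.92 = 535.44 EUR
Step 2: 535.44 EUR × 0.86 = 460.48 GBP
Implied rate USD→GBP = 0.92 × 0.86 = 0.7912
= 460.48 GBP

460.48 GBP


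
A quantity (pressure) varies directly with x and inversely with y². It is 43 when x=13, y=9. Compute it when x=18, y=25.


z = k·x/y²
Solve for k using the known point: k = z·y²/x = 43×81/13 = 3483/13 ≈ 267.9231
Now evaluate at x=18, y=25:
z = k × 18 / 625 = (3483 × 18) / (13 × 625) = 62694/8125
≈ 7.7162

7.7162


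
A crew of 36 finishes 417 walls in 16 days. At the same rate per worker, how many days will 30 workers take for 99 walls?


Days ∝ work / workers, so d₂ = d₁ × (m₁/m₂) × (w₂/w₁)
Workers factor (inverse): 36/30 = 1.2000
Work factor (direct): 99/417 ≈ 0.2374
d₂ = 16 × 36/30 × 99/417 = (16 × 36 × 99) / (30 × 417) = 57024/12510
≈ 4.56 days

4.56 days


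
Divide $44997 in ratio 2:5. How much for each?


Total parts = 2 + 5 = 7
Part 1: 44997 × 2/7 = 12856.29
Part 2: 44997 × 5/7 = 32140.71
= Part 1: $12856.29, Part 2: $32140.71

Part 1: $12856.29, Part 2: $32140.71


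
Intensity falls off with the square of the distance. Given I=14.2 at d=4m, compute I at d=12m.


I₁d₁² = I₂d₂²
I₂ = I₁ × (d₁/d₂)²
= 14.2 × (4/12)²
= 14.2 × 16/144
= 227.2/144
≈ 1.5778

1.5778


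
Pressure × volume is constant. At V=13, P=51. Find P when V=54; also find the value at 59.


Inverse proportion: x × y = constant
k = 13 × 51 = 663
At x=54: k/54 = 12.28
At x=59: k/59 = 11.24
= 12.28 and 11.24

12.28 and 11.24


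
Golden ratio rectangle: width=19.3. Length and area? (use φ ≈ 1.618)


φ = (1 + √5) / 2 ≈ 1.618
Length = width × φ = 19.3 × 1.618 = 31.2274
≈ 31.23
Area = width × length = 19.3 × 31.2274 = 602.68882 ≈ 602.69
= Length: 31.23, Area: 602.69

Length: 31.23, Area: 602.69


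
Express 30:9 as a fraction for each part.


Total parts = 30 + 9 = 39
First part: 30/39 = 10/13
Second part: 9/39 = 3/13
= 10/13 and 3/13

10/13 and 3/13


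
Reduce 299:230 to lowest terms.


GCD(299, 230) = 23
299/23 : 230/23
= 13:10

13:10


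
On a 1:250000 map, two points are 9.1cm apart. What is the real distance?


Real distance = map distance × scale
= 9.1cm × 250000
= 2275000 cm = 22750.0 m
= 22.750 km

22.750 km


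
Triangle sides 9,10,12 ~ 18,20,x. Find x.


Scale factor = 18/9 = 2
Missing side = 12 × 2
= 24.0

24.0


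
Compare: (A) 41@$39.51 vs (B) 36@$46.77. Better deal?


Deal A: $39.51/41 = $0.9637/unit
Deal B: $46.77/36 = $1.2992/unit
A is cheaper per unit
= Deal A

Deal A


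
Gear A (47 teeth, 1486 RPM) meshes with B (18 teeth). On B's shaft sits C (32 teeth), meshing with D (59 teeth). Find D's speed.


Stage 1: RPM_B = RPM_A × t_A/t_B = 1486 × 47/18 = 69842/18 ≈ 3880.11
B and C share a shaft → RPM_C = RPM_B
Stage 2: RPM_D = RPM_C × t_C/t_D = RPM_A × (t_A×t_C)/(t_B×t_D)
Overall ratio = (47×32)/(18×59) = 1504/1062
RPM_D = 1486 × 1504/1062 = 2234944/1062
≈ 2104.47 RPM

2104.47 RPM


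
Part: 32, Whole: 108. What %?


Percentage = (part / whole) × 100
= (32 / 108) × 100
≈ 29.63%

29.63%


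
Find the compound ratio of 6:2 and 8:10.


Compound ratio = (6×8) : (2×10)
= 48:20
GCD = 4
= 12:5

12:5


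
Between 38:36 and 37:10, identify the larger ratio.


38/36 = 1.0556
37/10 = 3.7000
1.0556 < 3.7000, so 38:36 is less
= 37:10

37:10


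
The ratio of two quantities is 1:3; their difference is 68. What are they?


Let A = 1k, B = 3k.
3k - 1k = 68
2k = 68 → k = 68/2 = 34
A = 1×34 = 34, B = 3×34 = 102
= A = 34, B = 102

A = 34, B = 102


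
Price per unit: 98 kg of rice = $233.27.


Unit rate = total / quantity
= 233.27 / 98
= $2.38 per unit

$2.38 per unit


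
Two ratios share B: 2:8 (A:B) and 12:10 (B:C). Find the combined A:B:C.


Match B: multiply A:B by 12 → 24:96
Multiply B:C by 8 → 96:80
Combined: 24:96:80
GCD = 8
= 3:12:10

3:12:10


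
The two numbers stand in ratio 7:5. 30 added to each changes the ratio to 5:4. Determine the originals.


Let A = 7k, B = 5k.
(7k + 30) / (5k + 30) = 5/4
Cross-multiply: 4(7k + 30) = 5(5k + 30)
28k + 120 = 25k + 150
28k - 25k = 150 - 120
3k = 30
k = 30/3 = 10
A = 7×10 = 70, B = 5×10 = 50
= A = 70, B = 50

A = 70, B = 50


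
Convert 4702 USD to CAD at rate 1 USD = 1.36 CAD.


Amount × rate = 4702 × 1.36
= 6394.72 CAD

6394.72 CAD


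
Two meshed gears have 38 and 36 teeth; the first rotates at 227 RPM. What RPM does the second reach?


Gear ratio = 38:36 = 19:18
RPM_B = RPM_A × (teeth_A / teeth_B)
= 227 × (38/36)
= 239.6 RPM

239.6 RPM


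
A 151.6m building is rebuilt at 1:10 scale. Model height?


Model size = real / scale
= 151.6 / 10
= 15.1600 m

15.1600 m


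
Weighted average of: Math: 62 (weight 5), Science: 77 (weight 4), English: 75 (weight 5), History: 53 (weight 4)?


Numerator = 62×5 + 77×4 + 75×5 + 53×4
= 310 + 308 + 375 + 212
= 1205
Total weight = 18
Weighted avg = 1205/18
= 66.94

66.94


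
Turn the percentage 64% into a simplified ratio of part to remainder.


64% means 64 parts out of 100; remainder = 36
Part : remainder = 64:36
GCD = 4
= 16:9

16:9


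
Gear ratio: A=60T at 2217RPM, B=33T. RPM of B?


Gear ratio = 60:33 = 20:11
RPM_B = RPM_A × (teeth_A / teeth_B)
= 2217 × (60/33)
= 4030.9 RPM

4030.9 RPM


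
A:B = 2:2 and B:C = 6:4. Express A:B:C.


Match B: multiply A:B by 6 → 12:12
Multiply B:C by 2 → 12:8
Combined: 12:12:8
GCD = 4
= 3:3:2

3:3:2


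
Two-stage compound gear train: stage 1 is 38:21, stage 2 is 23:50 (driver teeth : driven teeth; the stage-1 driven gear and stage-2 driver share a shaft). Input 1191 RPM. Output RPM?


Stage 1: RPM_B = RPM_A × t_A/t_B = 1191 × 38/21 = 45258/21 ≈ 2155.14
B and C share a shaft → RPM_C = RPM_B
Stage 2: RPM_D = RPM_C × t_C/t_D = RPM_A × (t_A×t_C)/(t_B×t_D)
Overall ratio = (38×23)/(21×50) = 874/1050
RPM_D = 1191 × 874/1050 = 1040934/1050
≈ 991.37 RPM

991.37 RPM


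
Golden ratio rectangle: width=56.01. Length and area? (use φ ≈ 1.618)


φ = (1 + √5) / 2 ≈ 1.618
Length = width × φ = 56.01 × 1.618 = 90.62418
≈ 90.62
Area = width × length = 56.01 × 90.62418 = 5075.8603218 ≈ 5075.86
= Length: 90.62, Area: 5075.86

Length: 90.62, Area: 5075.86


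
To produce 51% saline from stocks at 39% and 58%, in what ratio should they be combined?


Let x parts of 39% mix with y parts of 58%.
39x + 58y = 51(x + y)
39x + 58y = 51x + 51y
x(39 - 51) = y(51 - 58)
x/y = (58 - 51)/(51 - 39) = 7/12
Simplify: 7:12
= 7:12

7:12


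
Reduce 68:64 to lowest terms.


GCD(68, 64) = 4
68/4 : 64/4
= 17:16

17:16


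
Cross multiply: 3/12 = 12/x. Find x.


Cross multiply: 3 × x = 12 × 12
3x = 144
x = 144 / 3
= 48.00

48.00


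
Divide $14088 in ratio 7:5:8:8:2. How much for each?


Total parts = 7 + 5 + 8 + 8 + 2 = 30
Part 1: 14088 × 7/30 = 3287.20
Part 2: 14088 × 5/30 = 2348.00
Part 3: 14088 × 8/30 = 3756.80
Part 4: 14088 × 8/30 = 3756.80
Part 5: 14088 × 2/30 = 939.20
= Part 1: $3287.20, Part 2: $2348.00, Part 3: $3756.80, Part 4: $3756.80, Part 5: $939.20

Part 1: $3287.20, Part 2: $2348.00, Part 3: $3756.80, Part 4: $3756.80, Part 5: $939.20


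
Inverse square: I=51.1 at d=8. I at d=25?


I₁d₁² = I₂d₂²
I₂ = I₁ × (d₁/d₂)²
= 51.1 × (8/25)²
= 51.1 × 64/625
= 3270.4/625
≈ 5.2326

5.2326


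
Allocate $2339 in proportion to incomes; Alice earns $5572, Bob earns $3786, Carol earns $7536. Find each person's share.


Total income = 5572 + 3786 + 7536 = $16894
Alice: $2339 × 5572/16894 = $771.45
Bob: $2339 × 3786/16894 = $524.18
Carol: $2339 × 7536/16894 = $1043.37
= Alice: $771.45, Bob: $524.18, Carol: $1043.37

Alice: $771.45, Bob: $524.18, Carol: $1043.37


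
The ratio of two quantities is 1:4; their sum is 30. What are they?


Let A = 1k, B = 4k.
1k + 4k = 30
5k = 30 → k = 30/5 = 6
A = 1×6 = 6, B = 4×6 = 24
= A = 6, B = 24

A = 6, B = 24


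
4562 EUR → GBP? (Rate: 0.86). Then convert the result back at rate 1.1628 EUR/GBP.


Amount × rate = 4562 × 0.86 = 3923.32 GBP
Round-trip: 3923.32 × 1.1628 = 4562.04 EUR
= 3923.32 GBP, then 4562.04 EUR

3923.32 GBP, then 4562.04 EUR


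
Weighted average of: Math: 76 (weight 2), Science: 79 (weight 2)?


Numerator = 76×2 + 79×2
= 152 + 158
= 310
Total weight = 4
Weighted avg = 310/4
= 77.50

77.50


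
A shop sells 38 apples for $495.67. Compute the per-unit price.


Unit rate = total / quantity
= 495.67 / 38
= $13.04 per unit

$13.04 per unit


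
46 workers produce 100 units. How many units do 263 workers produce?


Direct proportion: y/x = constant
k = 100/46 ≈ 2.1739
y₂ = k × 263 = 100 × 263 / 46 = 26300/46
≈ 571.74

571.74


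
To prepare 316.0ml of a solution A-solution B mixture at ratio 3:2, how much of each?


Total parts = 3 + 2 = 5
solution A: 316.0 × 3/5 = 189.6ml
solution B: 316.0 × 2/5 = 126.4ml
= 189.6ml and 126.4ml

189.6ml and 126.4ml


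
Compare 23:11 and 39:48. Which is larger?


23/11 = 2.0909
39/48 = 0.8125
2.0909 > 0.8125, so 23:11 is greater
= 23:11

23:11


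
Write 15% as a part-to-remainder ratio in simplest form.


15% means 15 parts out of 100; remainder = 85
Part : remainder = 15:85
GCD = 5
= 3:17

3:17


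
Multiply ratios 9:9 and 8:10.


Compound ratio = (9×8) : (9×10)
= 72:90
GCD = 18
= 4:5

4:5


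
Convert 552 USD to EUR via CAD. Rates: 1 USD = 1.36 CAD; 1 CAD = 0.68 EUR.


Step 1: 552 USD × 1.36 = 750.72 CAD
Step 2: 750.72 CAD × 0.68 = 510.49 EUR
Implied rate USD→EUR = 1.36 × 0.68 = 0.9248
= 510.49 EUR

510.49 EUR


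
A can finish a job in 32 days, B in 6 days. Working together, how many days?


Rate of A = 1/32 per day
Rate of B = 1/6 per day
Combined rate = 1/32 + 1/6 = 38/192 ≈ 0.1979 per day
Days = 1 / combined rate = 192/38
≈ 5.05 days

5.05 days


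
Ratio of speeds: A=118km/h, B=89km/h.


Ratio = 118:89
GCD = 1
Simplified = 118:89
Time ratio (same distance) = 89:118
Speed ratio = 118:89

118:89


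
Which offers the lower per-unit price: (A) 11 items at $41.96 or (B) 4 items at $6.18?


Deal A: $41.96/11 = $3.8145/unit
Deal B: $6.18/4 = $1.5450/unit
B is cheaper per unit
= Deal B

Deal B


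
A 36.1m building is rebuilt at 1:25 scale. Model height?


Model size = real / scale
= 36.1 / 25
= 1.4440 m

1.4440 m


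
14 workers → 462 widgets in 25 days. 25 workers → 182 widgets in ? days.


Days ∝ work / workers, so d₂ = d₁ × (m₁/m₂) × (w₂/w₁)
Workers factor (inverse): 14/25 = 0.5600
Work factor (direct): 182/462 ≈ 0.3939
d₂ = 25 × 14/25 × 182/462 = (25 × 14 × 182) / (25 × 462) = 63700/11550
≈ 5.52 days

5.52 days


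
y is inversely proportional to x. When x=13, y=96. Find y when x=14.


Inverse proportion: x × y = constant
k = 13 × 96 = 1248
y₂ = k / 14 = 1248 / 14
= 89.14

89.14


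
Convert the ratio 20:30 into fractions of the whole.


Total parts = 20 + 30 = 50
First part: 20/50 = 2/5
Second part: 30/50 = 3/5
= 2/5 and 3/5

2/5 and 3/5


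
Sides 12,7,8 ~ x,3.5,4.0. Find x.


Scale factor = 3.5/7 = 0.5
Missing side = 12 × 0.5
= 6.0

6.0


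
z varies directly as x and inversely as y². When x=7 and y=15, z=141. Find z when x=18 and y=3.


z = k·x/y²
Solve for k using the known point: k = z·y²/x = 141×225/7 = 31725/7 ≈ 4532.1429
Now evaluate at x=18, y=3:
z = k × 18 / 9 = (31725 × 18) / (7 × 9) = 571050/63
≈ 9064.2857

9064.2857


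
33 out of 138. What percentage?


Percentage = (part / whole) × 100
= (33 / 138) × 100
≈ 23.91%

23.91%


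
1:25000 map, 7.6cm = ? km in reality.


Real distance = map distance × scale
= 7.6cm × 25000
= 190000 cm = 1900.0 m
= 1.900 km

1.900 km


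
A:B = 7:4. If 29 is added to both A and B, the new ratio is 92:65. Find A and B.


Let A = 7k, B = 4k.
(7k + 29) / (4k + 29) = 92/65
Cross-multiply: 65(7k + 29) = 92(4k + 29)
455k + 1885 = 368k + 2668
455k - 368k = 2668 - 1885
87k = 783
k = 783/87 = 9
A = 7×9 = 63, B = 4×9 = 36
= A = 63, B = 36

A = 63, B = 36


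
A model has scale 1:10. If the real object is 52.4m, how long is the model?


Model size = real / scale
= 52.4 / 10
= 5.2400 m

5.2400 m


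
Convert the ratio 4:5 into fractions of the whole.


Total parts = 4 + 5 = 9
First part: 4/9 = 4/9
Second part: 5/9 = 5/9
= 4/9 and 5/9

4/9 and 5/9


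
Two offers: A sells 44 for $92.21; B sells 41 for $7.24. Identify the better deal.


Deal A: $92.21/44 = $2.0957/unit
Deal B: $7.24/41 = $0.1766/unit
B is cheaper per unit
= Deal B

Deal B


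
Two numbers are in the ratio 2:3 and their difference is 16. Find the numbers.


Let A = 2k, B = 3k.
3k - 2k = 16
1k = 16 → k = 16/1 = 16
A = 2×16 = 32, B = 3×16 = 48
= A = 32, B = 48

A = 32, B = 48


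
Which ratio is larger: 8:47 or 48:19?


8/47 = 0.1702
48/19 = 2.5263
0.1702 < 2.5263, so 8:47 is less
= 48:19

48:19


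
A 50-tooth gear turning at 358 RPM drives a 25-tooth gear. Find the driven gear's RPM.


Gear ratio = 50:25 = 2:1
RPM_B = RPM_A × (teeth_A / teeth_B)
= 358 × (50/25)
= 716.0 RPM

716.0 RPM


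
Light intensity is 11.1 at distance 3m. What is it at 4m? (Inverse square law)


I₁d₁² = I₂d₂²
I₂ = I₁ × (d₁/d₂)²
= 11.1 × (3/4)²
= 11.1 × 9/16
= 99.9/16
≈ 6.2438

6.2438


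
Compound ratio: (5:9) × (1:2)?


Compound ratio = (5×1) : (9×2)
= 5:18
GCD = 1
= 5:18

5:18


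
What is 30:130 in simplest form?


GCD(30, 130) = 10
30/10 : 130/10
= 3:13

3:13


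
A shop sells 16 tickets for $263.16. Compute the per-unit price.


Unit rate = total / quantity
= 263.16 / 16
= $16.45 per unit

$16.45 per unit


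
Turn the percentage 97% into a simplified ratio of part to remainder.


97% means 97 parts out of 100; remainder = 3
Part : remainder = 97:3
GCD = 1
= 97:3

97:3


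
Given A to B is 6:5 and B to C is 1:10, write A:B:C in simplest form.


Match B: multiply A:B by 1 → 6:5
Multiply B:C by 5 → 5:50
Combined: 6:5:50
GCD = 1
= 6:5:50

6:5:50


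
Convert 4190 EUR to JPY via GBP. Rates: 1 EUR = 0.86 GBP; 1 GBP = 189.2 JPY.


Step 1: 4190 EUR × 0.86 = 3603.40 GBP
Step 2: 3603.40 GBP × 189.2 = 681763.28 JPY
Implied rate EUR→JPY = 0.86 × 189.2 = 162.7120
= 681763.28 JPY

681763.28 JPY


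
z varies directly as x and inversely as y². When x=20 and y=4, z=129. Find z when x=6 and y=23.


z = k·x/y²
Solve for k using the known point: k = z·y²/x = 129×16/20 = 2064/20 = 103.2000
Now evaluate at x=6, y=23:
z = k × 6 / 529 = (2064 × 6) / (20 × 529) = 12384/10580
≈ 1.1705

1.1705


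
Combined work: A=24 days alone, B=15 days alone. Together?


Rate of A = 1/24 per day
Rate of B = 1/15 per day
Combined rate = 1/24 + 1/15 = 39/360 ≈ 0.1083 per day
Days = 1 / combined rate = 360/39
≈ 9.23 days

9.23 days


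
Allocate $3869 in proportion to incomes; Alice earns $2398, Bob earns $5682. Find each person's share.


Total income = 2398 + 5682 = $8080
Alice: $3869 × 2398/8080 = $1148.25
Bob: $3869 × 5682/8080 = $2720.75
= Alice: $1148.25, Bob: $2720.75

Alice: $1148.25, Bob: $2720.75


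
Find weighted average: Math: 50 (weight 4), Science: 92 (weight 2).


Numerator = 50×4 + 92×2
= 200 + 184
= 384
Total weight = 6
Weighted avg = 384/6
= 64.00

64.00


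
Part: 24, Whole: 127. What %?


Percentage = (part / whole) × 100
= (24 / 127) × 100
≈ 18.90%

18.90%


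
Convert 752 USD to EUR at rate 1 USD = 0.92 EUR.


Amount × rate = 752 × 0.92
= 691.84 EUR

691.84 EUR


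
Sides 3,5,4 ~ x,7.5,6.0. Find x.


Scale factor = 7.5/5 = 1.5
Missing side = 3 × 1.5
= 4.5

4.5


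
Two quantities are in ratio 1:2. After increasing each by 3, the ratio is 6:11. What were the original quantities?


Let A = 1k, B = 2k.
(1k + 3) / (2k + 3) = 6/11
Cross-multiply: 11(1k + 3) = 6(2k + 3)
11k + 33 = 12k + 18
11k - 12k = 18 - 33
-1k = -15
k = -15/-1 = 15
A = 1×15 = 15, B = 2×15 = 30
= A = 15, B = 30

A = 15, B = 30


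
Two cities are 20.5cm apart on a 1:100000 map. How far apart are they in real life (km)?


Real distance = map distance × scale
= 20.5cm × 100000
= 2050000 cm = 20500.0 m
= 20.500 km

20.500 km


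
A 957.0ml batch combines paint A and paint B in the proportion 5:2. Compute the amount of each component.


Total parts = 5 + 2 = 7
paint A: 957.0 × 5/7 = 683.6ml
paint B: 957.0 × 2/7 = 273.4ml
= 683.6ml and 273.4ml

683.6ml and 273.4ml


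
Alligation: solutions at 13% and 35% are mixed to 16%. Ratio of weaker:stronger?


Let x parts of 13% mix with y parts of 35%.
13x + 35y = 16(x + y)
13x + 35y = 16x + 16y
x(13 - 16) = y(16 - 35)
x/y = (35 - 16)/(16 - 13) = 19/3
Simplify: 19:3
= 19:3

19:3


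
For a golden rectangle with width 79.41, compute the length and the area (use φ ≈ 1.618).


φ = (1 + √5) / 2 ≈ 1.618
Length = width × φ = 79.41 × 1.618 = 128.48538
≈ 128.49
Area = width × length = 79.41 × 128.48538 = 10203.0240258 ≈ 10203.02
= Length: 128.49, Area: 10203.02

Length: 128.49, Area: 10203.02


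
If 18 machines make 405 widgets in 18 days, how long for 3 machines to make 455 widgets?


Days ∝ work / workers, so d₂ = d₁ × (m₁/m₂) × (w₂/w₁)
Workers factor (inverse): 18/3 = 6.0000
Work factor (direct): 455/405 ≈ 1.1235
d₂ = 18 × 18/3 × 455/405 = (18 × 18 × 455) / (3 × 405) = 147420/1215
≈ 121.33 days

121.33 days


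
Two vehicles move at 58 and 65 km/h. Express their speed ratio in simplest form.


Ratio = 58:65
GCD = 1
Simplified = 58:65
Time ratio (same distance) = 65:58
Speed ratio = 58:65

58:65


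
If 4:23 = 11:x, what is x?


Cross multiply: 4 × x = 23 × 11
4x = 253
x = 253 / 4
= 63.25

63.25


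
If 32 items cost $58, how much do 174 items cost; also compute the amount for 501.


Direct proportion: y/x = constant
k = 58/32 = 1.8125
y at x=174: k × 174 = 58 × 174 / 32 = 10092/32 ≈ 315.38
y at x=501: k × 501 = 58 × 501 / 32 = 29058/32 ≈ 908.06
= 315.38 and 908.06

315.38 and 908.06


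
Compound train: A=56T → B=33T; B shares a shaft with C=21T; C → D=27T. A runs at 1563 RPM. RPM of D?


Stage 1: RPM_B = RPM_A × t_A/t_B = 1563 × 56/33 = 87528/33 ≈ 2652.36
B and C share a shaft → RPM_C = RPM_B
Stage 2: RPM_D = RPM_C × t_C/t_D = RPM_A × (t_A×t_C)/(t_B×t_D)
Overall ratio = (56×21)/(33×27) = 1176/891
RPM_D = 1563 × 1176/891 = 1838088/891
≈ 2062.95 RPM

2062.95 RPM


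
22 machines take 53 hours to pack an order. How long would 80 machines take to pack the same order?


Inverse proportion: x × y = constant
k = 22 × 53 = 1166
y₂ = k / 80 = 1166 / 80
= 14.58

14.58


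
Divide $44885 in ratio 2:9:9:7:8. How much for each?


Total parts = 2 + 9 + 9 + 7 + 8 = 35
Part 1: 44885 × 2/35 = 2564.86
Part 2: 44885 × 9/35 = 11541.86
Part 3: 44885 × 9/35 = 11541.86
Part 4: 44885 × 7/35 = 8977.00
Part 5: 44885 × 8/35 = 10259.43
= Part 1: $2564.86, Part 2: $11541.86, Part 3: $11541.86, Part 4: $8977.00, Part 5: $10259.43

Part 1: $2564.86, Part 2: $11541.86, Part 3: $11541.86, Part 4: $8977.00, Part 5: $10259.43


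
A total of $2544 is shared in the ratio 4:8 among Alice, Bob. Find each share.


Total parts = 4 + 8 = 12
Alice: 2544 × 4/12 = 848.00
Bob: 2544 × 8/12 = 1696.00
= Alice: $848.00, Bob: $1696.00

Alice: $848.00, Bob: $1696.00


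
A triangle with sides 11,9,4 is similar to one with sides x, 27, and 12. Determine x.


Scale factor = 27/9 = 3
Missing side = 11 × 3
= 33.0

33.0


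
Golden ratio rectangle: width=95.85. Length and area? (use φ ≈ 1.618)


φ = (1 + √5) / 2 ≈ 1.618
Length = width × φ = 95.85 × 1.618 = 155.0853
≈ 155.09
Area = width × length = 95.85 × 155.0853 = 14864.926005 ≈ 14864.93
= Length: 155.09, Area: 14864.93

Length: 155.09, Area: 14864.93


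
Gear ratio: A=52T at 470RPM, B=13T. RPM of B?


Gear ratio = 52:13 = 4:1
RPM_B = RPM_A × (teeth_A / teeth_B)
= 470 × (52/13)
= 1880.0 RPM

1880.0 RPM


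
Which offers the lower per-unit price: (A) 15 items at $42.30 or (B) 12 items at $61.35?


Deal A: $42.30/15 = $2.8200/unit
Deal B: $61.35/12 = $5.1125/unit
A is cheaper per unit
= Deal A

Deal A


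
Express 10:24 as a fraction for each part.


Total parts = 10 + 24 = 34
First part: 10/34 = 5/17
Second part: 24/34 = 12/17
= 5/17 and 12/17

5/17 and 12/17


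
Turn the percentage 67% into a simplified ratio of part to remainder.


67% means 67 parts out of 100; remainder = 33
Part : remainder = 67:33
GCD = 1
= 67:33

67:33


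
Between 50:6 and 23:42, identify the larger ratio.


50/6 = 8.3333
23/42 = 0.5476
8.3333 > 0.5476, so 50:6 is greater
= 50:6

50:6


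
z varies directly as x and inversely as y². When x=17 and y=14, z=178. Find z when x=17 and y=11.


z = k·x/y²
Solve for k using the known point: k = z·y²/x = 178×196/17 = 34888/17 ≈ 2052.2353
Now evaluate at x=17, y=11:
z = k × 17 / 121 = (34888 × 17) / (17 × 121) = 593096/2057
≈ 288.3306

288.3306


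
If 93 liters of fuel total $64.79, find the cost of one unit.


Unit rate = total / quantity
= 64.79 / 93
= $0.70 per unit

$0.70 per unit


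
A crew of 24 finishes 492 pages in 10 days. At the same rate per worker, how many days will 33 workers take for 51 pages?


Days ∝ work / workers, so d₂ = d₁ × (m₁/m₂) × (w₂/w₁)
Workers factor (inverse): 24/33 ≈ 0.7273
Work factor (direct): 51/492 ≈ 0.1037
d₂ = 10 × 24/33 × 51/492 = (10 × 24 × 51) / (33 × 492) = 12240/16236
≈ 0.75 days

0.75 days


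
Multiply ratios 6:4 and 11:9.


Compound ratio = (6×11) : (4×9)
= 66:36
GCD = 6
= 11:6

11:6


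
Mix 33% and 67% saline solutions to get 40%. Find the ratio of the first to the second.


Let x parts of 33% mix with y parts of 67%.
33x + 67y = 40(x + y)
33x + 67y = 40x + 40y
x(33 - 40) = y(40 - 67)
x/y = (67 - 40)/(40 - 33) = 27/7
Simplify: 27:7
= 27:7

27:7


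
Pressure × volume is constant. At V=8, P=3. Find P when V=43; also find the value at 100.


Inverse proportion: x × y = constant
k = 8 × 3 = 24
At x=43: k/43 = 0.56
At x=100: k/100 = 0.24
= 0.56 and 0.24

0.56 and 0.24


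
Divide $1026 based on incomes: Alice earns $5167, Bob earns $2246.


Total income = 5167 + 2246 = $7413
Alice: $1026 × 5167/7413 = $715.14
Bob: $1026 × 2246/7413 = $310.86
= Alice: $715.14, Bob: $310.86

Alice: $715.14, Bob: $310.86


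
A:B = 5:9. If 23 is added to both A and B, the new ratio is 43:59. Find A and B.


Let A = 5k, B = 9k.
(5k + 23) / (9k + 23) = 43/59
Cross-multiply: 59(5k + 23) = 43(9k + 23)
295k + 1357 = 387k + 989
295k - 387k = 989 - 1357
-92k = -368
k = -368/-92 = 4
A = 5×4 = 20, B = 9×4 = 36
= A = 20, B = 36

A = 20, B = 36


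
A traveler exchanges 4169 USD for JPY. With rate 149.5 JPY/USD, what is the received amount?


Amount × rate = 4169 × 149.5
= 623265.50 JPY

623265.50 JPY


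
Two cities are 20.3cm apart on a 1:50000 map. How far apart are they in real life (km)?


Real distance = map distance × scale
= 20.3cm × 50000
= 1015000 cm = 10150.0 m
= 10.150 km

10.150 km


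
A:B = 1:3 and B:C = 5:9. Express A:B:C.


Match B: multiply A:B by 5 → 5:15
Multiply B:C by 3 → 15:27
Combined: 5:15:27
GCD = 1
= 5:15:27

5:15:27


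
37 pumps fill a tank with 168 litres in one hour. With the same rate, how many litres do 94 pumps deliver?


Direct proportion: y/x = constant
k = 168/37 ≈ 4.5405
y₂ = k × 94 = 168 × 94 / 37 = 15792/37
≈ 426.81

426.81


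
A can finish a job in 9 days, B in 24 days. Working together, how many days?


Rate of A = 1/9 per day
Rate of B = 1/24 per day
Combined rate = 1/9 + 1/24 = 33/216 ≈ 0.1528 per day
Days = 1 / combined rate = 216/33
≈ 6.55 days

6.55 days


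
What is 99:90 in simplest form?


GCD(99, 90) = 9
99/9 : 90/9
= 11:10

11:10


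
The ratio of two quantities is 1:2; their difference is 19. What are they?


Let A = 1k, B = 2k.
2k - 1k = 19
1k = 19 → k = 19/1 = 19
A = 1×19 = 19, B = 2×19 = 38
= A = 19, B = 38

A = 19, B = 38


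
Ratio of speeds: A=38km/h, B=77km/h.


Ratio = 38:77
GCD = 1
Simplified = 38:77
Time ratio (same distance) = 77:38
Speed ratio = 38:77

38:77


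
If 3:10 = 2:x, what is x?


Cross multiply: 3 × x = 10 × 2
3x = 20
x = 20 / 3
= 6.67

6.67


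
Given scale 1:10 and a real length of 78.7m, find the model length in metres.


Model size = real / scale
= 78.7 / 10
= 7.8700 m

7.8700 m


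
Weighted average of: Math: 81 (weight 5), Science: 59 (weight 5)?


Numerator = 81×5 + 59×5
= 405 + 295
= 700
Total weight = 10
Weighted avg = 700/10
= 70.00

70.00


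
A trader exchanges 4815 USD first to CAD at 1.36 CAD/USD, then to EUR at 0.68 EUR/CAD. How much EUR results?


Step 1: 4815 USD × 1.36 = 6548.40 CAD
Step 2: 6548.40 CAD × 0.68 = 4452.91 EUR
Implied rate USD→EUR = 1.36 × 0.68 = 0.9248
= 4452.91 EUR

4452.91 EUR


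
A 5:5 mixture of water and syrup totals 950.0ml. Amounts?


Total parts = 5 + 5 = 10
water: 950.0 × 5/10 = 475.0ml
syrup: 950.0 × 5/10 = 475.0ml
= 475.0ml and 475.0ml

475.0ml and 475.0ml


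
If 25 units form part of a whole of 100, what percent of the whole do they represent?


Percentage = (part / whole) × 100
= (25 / 100) × 100
= 25.00%

25.00%


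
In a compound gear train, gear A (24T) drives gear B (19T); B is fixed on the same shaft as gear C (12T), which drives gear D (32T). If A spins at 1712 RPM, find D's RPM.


Stage 1: RPM_B = RPM_A × t_A/t_B = 1712 × 24/19 = 41088/19 ≈ 2162.53
B and C share a shaft → RPM_C = RPM_B
Stage 2: RPM_D = RPM_C × t_C/t_D = RPM_A × (t_A×t_C)/(t_B×t_D)
Overall ratio = (24×12)/(19×32) = 288/608
RPM_D = 1712 × 288/608 = 493056/608
≈ 810.95 RPM

810.95 RPM


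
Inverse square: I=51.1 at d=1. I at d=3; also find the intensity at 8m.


I₁d₁² = I₂d₂²
I at 3m = 51.1 × (1/3)² = 51.1 × 1/9 = 51.1/9 ≈ 5.6778
I at 8m = 51.1 × (1/8)² = 51.1 × 1/64 = 51.1/64 ≈ 0.7984
= 5.6778 and 0.7984

5.6778 and 0.7984


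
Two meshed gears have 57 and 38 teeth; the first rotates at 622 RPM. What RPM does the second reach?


Gear ratio = 57:38 = 3:2
RPM_B = RPM_A × (teeth_A / teeth_B)
= 622 × (57/38)
= 933.0 RPM

933.0 RPM


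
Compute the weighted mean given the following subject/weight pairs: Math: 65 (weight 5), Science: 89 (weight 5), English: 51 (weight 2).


Numerator = 65×5 + 89×5 + 51×2
= 325 + 445 + 102
= 872
Total weight = 12
Weighted avg = 872/12
= 72.67

72.67


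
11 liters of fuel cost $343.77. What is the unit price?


Unit rate = total / quantity
= 343.77 / 11
= $31.25 per unit

$31.25 per unit


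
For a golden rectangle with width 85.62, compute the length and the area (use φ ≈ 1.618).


φ = (1 + √5) / 2 ≈ 1.618
Length = width × φ = 85.62 × 1.618 = 138.53316
≈ 138.53
Area = width × length = 85.62 × 138.53316 = 11861.2091592 ≈ 11861.21
= Length: 138.53, Area: 11861.21

Length: 138.53, Area: 11861.21


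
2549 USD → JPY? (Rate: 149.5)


Amount × rate = 2549 × 149.5
= 381075.50 JPY

381075.50 JPY


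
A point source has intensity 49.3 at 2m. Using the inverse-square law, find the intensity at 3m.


I₁d₁² = I₂d₂²
I₂ = I₁ × (d₁/d₂)²
= 49.3 × (2/3)²
= 49.3 × 4/9
= 197.2/9
≈ 21.9111

21.9111


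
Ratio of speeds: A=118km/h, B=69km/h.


Ratio = 118:69
GCD = 1
Simplified = 118:69
Time ratio (same distance) = 69:118
Speed ratio = 118:69

118:69


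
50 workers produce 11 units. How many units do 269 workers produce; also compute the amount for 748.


Direct proportion: y/x = constant
k = 11/50 = 0.2200
y at x=269: k × 269 = 11 × 269 / 50 = 2959/50 = 59.18
y at x=748: k × 748 = 11 × 748 / 50 = 8228/50 = 164.56
= 59.18 and 164.56

59.18 and 164.56


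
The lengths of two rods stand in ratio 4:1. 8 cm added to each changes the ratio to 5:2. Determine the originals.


Let A = 4k, B = 1k.
(4k + 8) / (1k + 8) = 5/2
Cross-multiply: 2(4k + 8) = 5(1k + 8)
8k + 16 = 5k + 40
8k - 5k = 40 - 16
3k = 24
k = 24/3 = 8
A = 4×8 = 32, B = 1×8 = 8
= A = 32, B = 8

A = 32, B = 8


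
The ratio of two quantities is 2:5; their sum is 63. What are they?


Let A = 2k, B = 5k.
2k + 5k = 63
7k = 63 → k = 63/7 = 9
A = 2×9 = 18, B = 5×9 = 45
= A = 18, B = 45

A = 18, B = 45


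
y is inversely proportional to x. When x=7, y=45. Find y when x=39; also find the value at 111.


Inverse proportion: x × y = constant
k = 7 × 45 = 315
At x=39: k/39 = 8.08
At x=111: k/111 = 2.84
= 8.08 and 2.84

8.08 and 2.84


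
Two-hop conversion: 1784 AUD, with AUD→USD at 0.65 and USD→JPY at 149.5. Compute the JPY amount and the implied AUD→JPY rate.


Step 1: 1784 AUD × 0.65 = 1159.60 USD
Step 2: 1159.60 USD × 149.5 = 173360.20 JPY
Implied rate AUD→JPY = 0.65 × 149.5 = 97.1750
= 173360.20 JPY; implied rate 97.1750 JPY/AUD

173360.20 JPY; implied rate 97.1750 JPY/AUD


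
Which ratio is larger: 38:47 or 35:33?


38/47 = 0.8085
35/33 = 1.0606
0.8085 < 1.0606, so 38:47 is less
= 35:33

35:33


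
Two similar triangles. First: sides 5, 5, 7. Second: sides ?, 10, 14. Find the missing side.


Scale factor = 10/5 = 2
Missing side = 5 × 2
= 10.0

10.0


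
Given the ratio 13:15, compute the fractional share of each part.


Total parts = 13 + 15 = 28
First part: 13/28 = 13/28
Second part: 15/28 = 15/28
= 13/28 and 15/28

13/28 and 15/28


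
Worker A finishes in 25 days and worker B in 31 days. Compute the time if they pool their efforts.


Rate of A = 1/25 per day
Rate of B = 1/31 per day
Combined rate = 1/25 + 1/31 = 56/775 ≈ 0.0723 per day
Days = 1 / combined rate = 775/56
≈ 13.84 days

13.84 days


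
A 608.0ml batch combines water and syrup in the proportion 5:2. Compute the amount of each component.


Total parts = 5 + 2 = 7
water: 608.0 × 5/7 = 434.3ml
syrup: 608.0 × 2/7 = 173.7ml
= 434.3ml and 173.7ml

434.3ml and 173.7ml


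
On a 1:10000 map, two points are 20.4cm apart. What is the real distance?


Real distance = map distance × scale
= 20.4cm × 10000
= 204000 cm = 2040.0 m
= 2.040 km

2.040 km


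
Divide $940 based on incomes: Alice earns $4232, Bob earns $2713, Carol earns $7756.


Total income = 4232 + 2713 + 7756 = $14701
Alice: $940 × 4232/14701 = $270.60
Bob: $940 × 2713/14701 = $173.47
Carol: $940 × 7756/14701 = $495.93
= Alice: $270.60, Bob: $173.47, Carol: $495.93

Alice: $270.60, Bob: $173.47, Carol: $495.93


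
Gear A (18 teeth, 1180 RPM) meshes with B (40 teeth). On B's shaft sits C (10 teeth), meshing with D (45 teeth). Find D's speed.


Stage 1: RPM_B = RPM_A × t_A/t_B = 1180 × 18/40 = 21240/40 = 531.00
B and C share a shaft → RPM_C = RPM_B
Stage 2: RPM_D = RPM_C × t_C/t_D = RPM_A × (t_A×t_C)/(t_B×t_D)
Overall ratio = (18×10)/(40×45) = 180/1800
RPM_D = 1180 × 180/1800 = 212400/1800
= 118.00 RPM

118.00 RPM


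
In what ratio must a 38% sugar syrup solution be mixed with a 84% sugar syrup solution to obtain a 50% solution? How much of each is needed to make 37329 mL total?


Let x parts of 38% mix with y parts of 84%.
38x + 84y = 50(x + y)
38x + 84y = 50x + 50y
x(38 - 50) = y(50 - 84)
x/y = (84 - 50)/(50 - 38) = 34/12
Simplify: 17:6
Total parts = 23; one part = 37329/23 = 1623.00 mL
38% solution: 17×1623.00 = 27591.00 mL
84% solution: 6×1623.00 = 9738.00 mL
= ratio 17:6; 27591.00 mL and 9738.00 mL

ratio 17:6; 27591.00 mL and 9738.00 mL


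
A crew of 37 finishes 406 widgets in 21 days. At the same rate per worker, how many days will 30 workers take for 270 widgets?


Days ∝ work / workers, so d₂ = d₁ × (m₁/m₂) × (w₂/w₁)
Workers factor (inverse): 37/30 ≈ 1.2333
Work factor (direct): 270/406 ≈ 0.6650
d₂ = 21 × 37/30 × 270/406 = (21 × 37 × 270) / (30 × 406) = 209790/12180
≈ 17.22 days

17.22 days


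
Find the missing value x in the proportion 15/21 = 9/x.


Cross multiply: 15 × x = 21 × 9
15x = 189
x = 189 / 15
= 12.60

12.60


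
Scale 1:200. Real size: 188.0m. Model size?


Model size = real / scale
= 188.0 / 200
= 0.9400 m

0.9400 m


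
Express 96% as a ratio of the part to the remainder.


96% means 96 parts out of 100; remainder = 4
Part : remainder = 96:4
GCD = 4
= 24:1

24:1


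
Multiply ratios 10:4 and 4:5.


Compound ratio = (10×4) : (4×5)
= 40:20
GCD = 20
= 2:1

2:1


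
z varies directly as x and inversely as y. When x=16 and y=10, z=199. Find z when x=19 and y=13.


z = k·x/y
Solve for k using the known point: k = z·y/x = 199×10/16 = 1990/16 = 124.3750
Now evaluate at x=19, y=13:
z = k × 19 / 13 = (1990 × 19) / (16 × 13) = 37810/208
≈ 181.7788

181.7788


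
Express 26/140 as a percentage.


Percentage = (part / whole) × 100
= (26 / 140) × 100
≈ 18.57%

18.57%


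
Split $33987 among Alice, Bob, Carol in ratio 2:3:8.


Total parts = 2 + 3 + 8 = 13
Alice: 33987 × 2/13 = 5228.77
Bob: 33987 × 3/13 = 7843.15
Carol: 33987 × 8/13 = 20915.08
= Alice: $5228.77, Bob: $7843.15, Carol: $20915.08

Alice: $5228.77, Bob: $7843.15, Carol: $20915.08


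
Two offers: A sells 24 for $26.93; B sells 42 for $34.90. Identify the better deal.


Deal A: $26.93/24 = $1.1221/unit
Deal B: $34.90/42 = $0.8310/unit
B is cheaper per unit
= Deal B

Deal B


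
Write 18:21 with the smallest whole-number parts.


GCD(18, 21) = 3
18/3 : 21/3
= 6:7

6:7


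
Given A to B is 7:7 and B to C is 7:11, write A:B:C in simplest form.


Match B: multiply A:B by 7 → 49:49
Multiply B:C by 7 → 49:77
Combined: 49:49:77
GCD = 7
= 7:7:11

7:7:11


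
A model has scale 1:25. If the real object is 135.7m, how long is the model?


Model size = real / scale
= 135.7 / 25
= 5.4280 m

5.4280 m


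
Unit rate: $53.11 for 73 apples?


Unit rate = total / quantity
= 53.11 / 73
= $0.73 per unit

$0.73 per unit


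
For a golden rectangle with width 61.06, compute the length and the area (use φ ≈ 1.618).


φ = (1 + √5) / 2 ≈ 1.618
Length = width × φ = 61.06 × 1.618 = 98.79508
≈ 98.80
Area = width × length = 61.06 × 98.79508 = 6032.4275848 ≈ 6032.43
= Length: 98.80, Area: 6032.43

Length: 98.80, Area: 6032.43


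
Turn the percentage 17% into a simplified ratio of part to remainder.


17% means 17 parts out of 100; remainder = 83
Part : remainder = 17:83
GCD = 1
= 17:83

17:83


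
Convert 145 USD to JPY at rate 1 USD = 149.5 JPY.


Amount × rate = 145 × 149.5
= 21677.50 JPY

21677.50 JPY


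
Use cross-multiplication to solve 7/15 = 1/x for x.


Cross multiply: 7 × x = 15 × 1
7x = 15
x = 15 / 7
= 2.14

2.14


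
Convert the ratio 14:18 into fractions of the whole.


Total parts = 14 + 18 = 32
First part: 14/32 = 7/16
Second part: 18/32 = 9/16
= 7/16 and 9/16

7/16 and 9/16


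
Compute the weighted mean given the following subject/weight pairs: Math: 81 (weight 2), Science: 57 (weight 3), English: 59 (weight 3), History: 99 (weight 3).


Numerator = 81×2 + 57×3 + 59×3 + 99×3
= 162 + 171 + 177 + 297
= 807
Total weight = 11
Weighted avg = 807/11
= 73.36

73.36


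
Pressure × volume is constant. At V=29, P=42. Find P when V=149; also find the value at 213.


Inverse proportion: x × y = constant
k = 29 × 42 = 1218
At x=149: k/149 = 8.17
At x=213: k/213 = 5.72
= 8.17 and 5.72

8.17 and 5.72


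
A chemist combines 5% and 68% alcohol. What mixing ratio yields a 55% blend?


Let x parts of 5% mix with y parts of 68%.
5x + 68y = 55(x + y)
5x + 68y = 55x + 55y
x(5 - 55) = y(55 - 68)
x/y = (68 - 55)/(55 - 5) = 13/50
Simplify: 13:50
= 13:50

13:50
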